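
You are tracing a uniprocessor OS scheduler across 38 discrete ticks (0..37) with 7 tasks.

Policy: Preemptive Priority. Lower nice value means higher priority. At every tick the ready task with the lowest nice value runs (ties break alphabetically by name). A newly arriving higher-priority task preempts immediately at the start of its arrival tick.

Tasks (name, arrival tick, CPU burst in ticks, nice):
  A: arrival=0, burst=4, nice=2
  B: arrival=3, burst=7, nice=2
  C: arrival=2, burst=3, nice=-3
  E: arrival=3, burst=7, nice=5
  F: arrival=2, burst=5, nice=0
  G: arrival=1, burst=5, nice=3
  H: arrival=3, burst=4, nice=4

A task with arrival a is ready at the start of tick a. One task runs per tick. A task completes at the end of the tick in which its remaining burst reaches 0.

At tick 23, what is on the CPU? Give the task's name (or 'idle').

t=0: ready={A} → run A
t=1: ready={A,G} → run A
t=2: ready={A,C,F,G} → run C
t=3: ready={A,B,C,E,F,G,H} → run C
t=4: ready={A,B,C,E,F,G,H} → run C
t=5: ready={A,B,E,F,G,H} → run F
t=6: ready={A,B,E,F,G,H} → run F
t=7: ready={A,B,E,F,G,H} → run F
t=8: ready={A,B,E,F,G,H} → run F
t=9: ready={A,B,E,F,G,H} → run F
t=10: ready={A,B,E,G,H} → run A
t=11: ready={A,B,E,G,H} → run A
t=12: ready={B,E,G,H} → run B
t=13: ready={B,E,G,H} → run B
t=14: ready={B,E,G,H} → run B
t=15: ready={B,E,G,H} → run B
t=16: ready={B,E,G,H} → run B
t=17: ready={B,E,G,H} → run B
t=18: ready={B,E,G,H} → run B
t=19: ready={E,G,H} → run G
t=20: ready={E,G,H} → run G
t=21: ready={E,G,H} → run G
t=22: ready={E,G,H} → run G
t=23: ready={E,G,H} → run G
t=24: ready={E,H} → run H
t=25: ready={E,H} → run H
t=26: ready={E,H} → run H
t=27: ready={E,H} → run H
t=28: ready={E} → run E
t=29: ready={E} → run E
t=30: ready={E} → run E
t=31: ready={E} → run E
t=32: ready={E} → run E
t=33: ready={E} → run E
t=34: ready={E} → run E
t=35: (idle)
t=36: (idle)
t=37: (idle)

running at tick 23 = G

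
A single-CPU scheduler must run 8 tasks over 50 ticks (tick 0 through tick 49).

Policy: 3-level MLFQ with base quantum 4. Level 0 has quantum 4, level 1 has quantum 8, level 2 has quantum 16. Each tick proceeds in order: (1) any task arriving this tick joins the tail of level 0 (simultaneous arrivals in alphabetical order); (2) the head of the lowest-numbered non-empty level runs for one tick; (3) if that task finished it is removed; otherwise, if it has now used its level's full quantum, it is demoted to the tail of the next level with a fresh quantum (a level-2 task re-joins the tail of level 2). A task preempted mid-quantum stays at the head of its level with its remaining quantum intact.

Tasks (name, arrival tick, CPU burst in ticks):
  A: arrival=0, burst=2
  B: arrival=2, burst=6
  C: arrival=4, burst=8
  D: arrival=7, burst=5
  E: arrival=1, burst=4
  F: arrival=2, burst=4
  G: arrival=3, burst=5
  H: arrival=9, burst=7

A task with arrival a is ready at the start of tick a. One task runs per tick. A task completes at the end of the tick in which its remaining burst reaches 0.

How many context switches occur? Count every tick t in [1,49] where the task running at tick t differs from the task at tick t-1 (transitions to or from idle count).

t=0: L0/L1/L2 = A/-/- → run A
t=1: L0/L1/L2 = AE/-/- → run A
t=2: L0/L1/L2 = EBF/-/- → run E
t=3: L0/L1/L2 = EBFG/-/- → run E
t=4: L0/L1/L2 = EBFGC/-/- → run E
t=5: L0/L1/L2 = EBFGC/-/- → run E
t=6: L0/L1/L2 = BFGC/-/- → run B
t=7: L0/L1/L2 = BFGCD/-/- → run B
t=8: L0/L1/L2 = BFGCD/-/- → run B
t=9: L0/L1/L2 = BFGCDH/-/- → run B
t=10: L0/L1/L2 = FGCDH/B/- → run F
t=11: L0/L1/L2 = FGCDH/B/- → run F
t=12: L0/L1/L2 = FGCDH/B/- → run F
t=13: L0/L1/L2 = FGCDH/B/- → run F
t=14: L0/L1/L2 = GCDH/B/- → run G
t=15: L0/L1/L2 = GCDH/B/- → run G
t=16: L0/L1/L2 = GCDH/B/- → run G
t=17: L0/L1/L2 = GCDH/B/- → run G
t=18: L0/L1/L2 = CDH/BG/- → run C
t=19: L0/L1/L2 = CDH/BG/- → run C
t=20: L0/L1/L2 = CDH/BG/- → run C
t=21: L0/L1/L2 = CDH/BG/- → run C
t=22: L0/L1/L2 = DH/BGC/- → run D
t=23: L0/L1/L2 = DH/BGC/- → run D
t=24: L0/L1/L2 = DH/BGC/- → run D
t=25: L0/L1/L2 = DH/BGC/- → run D
t=26: L0/L1/L2 = H/BGCD/- → run H
t=27: L0/L1/L2 = H/BGCD/- → run H
t=28: L0/L1/L2 = H/BGCD/- → run H
t=29: L0/L1/L2 = H/BGCD/- → run H
t=30: L0/L1/L2 = -/BGCDH/- → run B
t=31: L0/L1/L2 = -/BGCDH/- → run B
t=32: L0/L1/L2 = -/GCDH/- → run G
t=33: L0/L1/L2 = -/CDH/- → run C
t=34: L0/L1/L2 = -/CDH/- → run C
t=35: L0/L1/L2 = -/CDH/- → run C
t=36: L0/L1/L2 = -/CDH/- → run C
t=37: L0/L1/L2 = -/DH/- → run D
t=38: L0/L1/L2 = -/H/- → run H
t=39: L0/L1/L2 = -/H/- → run H
t=40: L0/L1/L2 = -/H/- → run H
t=41: (idle)
t=42: (idle)
t=43: (idle)
t=44: (idle)
t=45: (idle)
t=46: (idle)
t=47: (idle)
t=48: (idle)
t=49: (idle)

context switches = 13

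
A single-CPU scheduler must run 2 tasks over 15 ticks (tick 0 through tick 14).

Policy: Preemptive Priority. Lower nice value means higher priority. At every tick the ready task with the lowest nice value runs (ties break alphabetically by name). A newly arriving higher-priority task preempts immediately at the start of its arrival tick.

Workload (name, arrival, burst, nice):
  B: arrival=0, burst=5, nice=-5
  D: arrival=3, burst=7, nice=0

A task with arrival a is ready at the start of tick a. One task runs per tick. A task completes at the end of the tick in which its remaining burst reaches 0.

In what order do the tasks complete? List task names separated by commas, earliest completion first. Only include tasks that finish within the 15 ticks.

t=0: ready={B} → run B
t=1: ready={B} → run B
t=2: ready={B} → run B
t=3: ready={B,D} → run B
t=4: ready={B,D} → run B
t=5: ready={D} → run D
t=6: ready={D} → run D
t=7: ready={D} → run D
t=8: ready={D} → run D
t=9: ready={D} → run D
t=10: ready={D} → run D
t=11: ready={D} → run D
t=12: (idle)
t=13: (idle)
t=14: (idle)

completion order = B, D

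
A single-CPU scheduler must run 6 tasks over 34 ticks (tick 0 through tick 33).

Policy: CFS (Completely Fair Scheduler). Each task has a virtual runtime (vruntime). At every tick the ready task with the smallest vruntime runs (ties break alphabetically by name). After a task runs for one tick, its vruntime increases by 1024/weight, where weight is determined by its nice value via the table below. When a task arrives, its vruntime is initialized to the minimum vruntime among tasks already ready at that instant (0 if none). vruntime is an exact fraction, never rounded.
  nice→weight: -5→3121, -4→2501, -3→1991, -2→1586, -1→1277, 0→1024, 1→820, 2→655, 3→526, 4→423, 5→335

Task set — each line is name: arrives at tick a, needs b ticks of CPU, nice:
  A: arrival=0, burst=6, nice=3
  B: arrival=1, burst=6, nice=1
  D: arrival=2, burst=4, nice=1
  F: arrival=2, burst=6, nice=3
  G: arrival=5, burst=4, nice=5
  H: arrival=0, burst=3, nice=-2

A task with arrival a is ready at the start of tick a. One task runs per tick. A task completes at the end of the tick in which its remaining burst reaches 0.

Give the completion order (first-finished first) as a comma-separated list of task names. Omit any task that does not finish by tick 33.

completion order = H, D, B, A, F, G

t=0: vr[A=0 H=0] → run A
t=1: vr[A=512/263 B=0 H=0] → run B
t=2: vr[A=512/263 B=256/205 D=0 F=0 H=0] → run D
t=3: vr[A=512/263 B=256/205 D=256/205 F=0 H=0] → run F
t=4: vr[A=512/263 B=256/205 D=256/205 F=512/263 H=0] → run H
t=5: vr[A=512/263 B=256/205 D=256/205 F=512/263 G=512/793 H=512/793] → run G
t=6: vr[A=512/263 B=256/205 D=256/205 F=512/263 G=983552/265655 H=512/793] → run H
t=7: vr[A=512/263 B=256/205 D=256/205 F=512/263 G=983552/265655 H=1024/793] → run B
t=8: vr[A=512/263 B=512/205 D=256/205 F=512/263 G=983552/265655 H=1024/793] → run D
t=9: vr[A=512/263 B=512/205 D=512/205 F=512/263 G=983552/265655 H=1024/793] → run H
t=10: vr[A=512/263 B=512/205 D=512/205 F=512/263 G=983552/265655] → run A
t=11: vr[A=1024/263 B=512/205 D=512/205 F=512/263 G=983552/265655] → run F
t=12: vr[A=1024/263 B=512/205 D=512/205 F=1024/263 G=983552/265655] → run B
t=13: vr[A=1024/263 B=768/205 D=512/205 F=1024/263 G=983552/265655] → run D
t=14: vr[A=1024/263 B=768/205 D=768/205 F=1024/263 G=983552/265655] → run G
t=15: vr[A=1024/263 B=768/205 D=768/205 F=1024/263 G=1795584/265655] → run B
t=16: vr[A=1024/263 B=1024/205 D=768/205 F=1024/263 G=1795584/265655] → run D
t=17: vr[A=1024/263 B=1024/205 F=1024/263 G=1795584/265655] → run A
t=18: vr[A=1536/263 B=1024/205 F=1024/263 G=1795584/265655] → run F
t=19: vr[A=1536/263 B=1024/205 F=1536/263 G=1795584/265655] → run B
t=20: vr[A=1536/263 B=256/41 F=1536/263 G=1795584/265655] → run A
t=21: vr[A=2048/263 B=256/41 F=1536/263 G=1795584/265655] → run F
t=22: vr[A=2048/263 B=256/41 F=2048/263 G=1795584/265655] → run B
t=23: vr[A=2048/263 F=2048/263 G=1795584/265655] → run G
t=24: vr[A=2048/263 F=2048/263 G=2607616/265655] → run A
t=25: vr[A=2560/263 F=2048/263 G=2607616/265655] → run F
t=26: vr[A=2560/263 F=2560/263 G=2607616/265655] → run A
t=27: vr[F=2560/263 G=2607616/265655] → run F
t=28: vr[G=2607616/265655] → run G
t=29: (idle)
t=30: (idle)
t=31: (idle)
t=32: (idle)
t=33: (idle)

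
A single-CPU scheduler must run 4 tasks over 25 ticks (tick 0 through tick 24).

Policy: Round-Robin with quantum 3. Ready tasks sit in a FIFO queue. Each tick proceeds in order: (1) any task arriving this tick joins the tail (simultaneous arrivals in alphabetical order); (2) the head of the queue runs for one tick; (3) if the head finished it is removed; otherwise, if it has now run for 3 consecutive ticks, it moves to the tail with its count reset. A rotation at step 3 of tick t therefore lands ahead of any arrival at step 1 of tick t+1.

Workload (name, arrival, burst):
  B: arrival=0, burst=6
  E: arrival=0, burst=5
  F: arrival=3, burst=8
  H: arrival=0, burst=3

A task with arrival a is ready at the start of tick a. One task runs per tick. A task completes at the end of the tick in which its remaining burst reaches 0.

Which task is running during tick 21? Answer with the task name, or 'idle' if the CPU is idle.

running at tick 21 = F

t=0: queue=[B,E,H] q_used=0 → run B
t=1: queue=[B,E,H] q_used=1 → run B
t=2: queue=[B,E,H] q_used=2 → run B
t=3: queue=[E,H,B,F] q_used=0 → run E
t=4: queue=[E,H,B,F] q_used=1 → run E
t=5: queue=[E,H,B,F] q_used=2 → run E
t=6: queue=[H,B,F,E] q_used=0 → run H
t=7: queue=[H,B,F,E] q_used=1 → run H
t=8: queue=[H,B,F,E] q_used=2 → run H
t=9: queue=[B,F,E] q_used=0 → run B
t=10: queue=[B,F,E] q_used=1 → run B
t=11: queue=[B,F,E] q_used=2 → run B
t=12: queue=[F,E] q_used=0 → run F
t=13: queue=[F,E] q_used=1 → run F
t=14: queue=[F,E] q_used=2 → run F
t=15: queue=[E,F] q_used=0 → run E
t=16: queue=[E,F] q_used=1 → run E
t=17: queue=[F] q_used=0 → run F
t=18: queue=[F] q_used=1 → run F
t=19: queue=[F] q_used=2 → run F
t=20: queue=[F] q_used=0 → run F
t=21: queue=[F] q_used=1 → run F
t=22: (idle)
t=23: (idle)
t=24: (idle)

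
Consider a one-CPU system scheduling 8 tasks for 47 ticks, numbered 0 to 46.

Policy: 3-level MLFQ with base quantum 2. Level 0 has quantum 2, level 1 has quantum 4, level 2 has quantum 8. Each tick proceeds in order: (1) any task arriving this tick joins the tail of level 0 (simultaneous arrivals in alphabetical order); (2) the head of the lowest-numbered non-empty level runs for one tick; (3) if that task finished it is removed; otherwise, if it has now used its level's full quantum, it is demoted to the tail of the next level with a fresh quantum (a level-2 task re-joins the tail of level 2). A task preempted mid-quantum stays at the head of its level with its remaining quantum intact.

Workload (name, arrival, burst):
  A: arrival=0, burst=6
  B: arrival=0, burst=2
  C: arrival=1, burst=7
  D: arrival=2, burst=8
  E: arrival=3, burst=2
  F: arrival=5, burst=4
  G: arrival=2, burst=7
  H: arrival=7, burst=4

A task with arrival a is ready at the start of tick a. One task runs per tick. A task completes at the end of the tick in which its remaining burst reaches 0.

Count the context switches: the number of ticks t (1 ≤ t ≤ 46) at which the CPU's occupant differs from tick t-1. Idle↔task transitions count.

context switches = 17

t=0: L0/L1/L2 = AB/-/- → run A
t=1: L0/L1/L2 = ABC/-/- → run A
t=2: L0/L1/L2 = BCDG/A/- → run B
t=3: L0/L1/L2 = BCDGE/A/- → run B
t=4: L0/L1/L2 = CDGE/A/- → run C
t=5: L0/L1/L2 = CDGEF/A/- → run C
t=6: L0/L1/L2 = DGEF/AC/- → run D
t=7: L0/L1/L2 = DGEFH/AC/- → run D
t=8: L0/L1/L2 = GEFH/ACD/- → run G
t=9: L0/L1/L2 = GEFH/ACD/- → run G
t=10: L0/L1/L2 = EFH/ACDG/- → run E
t=11: L0/L1/L2 = EFH/ACDG/- → run E
t=12: L0/L1/L2 = FH/ACDG/- → run F
t=13: L0/L1/L2 = FH/ACDG/- → run F
t=14: L0/L1/L2 = H/ACDGF/- → run H
t=15: L0/L1/L2 = H/ACDGF/- → run H
t=16: L0/L1/L2 = -/ACDGFH/- → run A
t=17: L0/L1/L2 = -/ACDGFH/- → run A
t=18: L0/L1/L2 = -/ACDGFH/- → run A
t=19: L0/L1/L2 = -/ACDGFH/- → run A
t=20: L0/L1/L2 = -/CDGFH/- → run C
t=21: L0/L1/L2 = -/CDGFH/- → run C
t=22: L0/L1/L2 = -/CDGFH/- → run C
t=23: L0/L1/L2 = -/CDGFH/- → run C
t=24: L0/L1/L2 = -/DGFH/C → run D
t=25: L0/L1/L2 = -/DGFH/C → run D
t=26: L0/L1/L2 = -/DGFH/C → run D
t=27: L0/L1/L2 = -/DGFH/C → run D
t=28: L0/L1/L2 = -/GFH/CD → run G
t=29: L0/L1/L2 = -/GFH/CD → run G
t=30: L0/L1/L2 = -/GFH/CD → run G
t=31: L0/L1/L2 = -/GFH/CD → run G
t=32: L0/L1/L2 = -/FH/CDG → run F
t=33: L0/L1/L2 = -/FH/CDG → run F
t=34: L0/L1/L2 = -/H/CDG → run H
t=35: L0/L1/L2 = -/H/CDG → run H
t=36: L0/L1/L2 = -/-/CDG → run C
t=37: L0/L1/L2 = -/-/DG → run D
t=38: L0/L1/L2 = -/-/DG → run D
t=39: L0/L1/L2 = -/-/G → run G
t=40: (idle)
t=41: (idle)
t=42: (idle)
t=43: (idle)
t=44: (idle)
t=45: (idle)
t=46: (idle)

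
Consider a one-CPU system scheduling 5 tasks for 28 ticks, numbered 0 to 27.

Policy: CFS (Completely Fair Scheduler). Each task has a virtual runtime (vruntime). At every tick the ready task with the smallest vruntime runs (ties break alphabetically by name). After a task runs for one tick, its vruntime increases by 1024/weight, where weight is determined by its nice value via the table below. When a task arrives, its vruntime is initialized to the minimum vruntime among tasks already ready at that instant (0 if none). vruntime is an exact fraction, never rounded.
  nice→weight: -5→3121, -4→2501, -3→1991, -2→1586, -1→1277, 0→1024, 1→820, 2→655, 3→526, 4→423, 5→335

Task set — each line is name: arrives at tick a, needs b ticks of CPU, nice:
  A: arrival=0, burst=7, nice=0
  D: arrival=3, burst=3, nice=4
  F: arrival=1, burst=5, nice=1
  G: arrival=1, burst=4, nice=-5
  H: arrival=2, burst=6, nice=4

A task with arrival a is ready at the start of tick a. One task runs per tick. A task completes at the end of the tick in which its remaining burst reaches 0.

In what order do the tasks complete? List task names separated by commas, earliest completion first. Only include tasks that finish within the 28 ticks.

completion order = G, D, F, A, H

t=0: vr[A=0] → run A
t=1: vr[A=1 F=1 G=1] → run A
t=2: vr[A=2 F=1 G=1 H=1] → run F
t=3: vr[A=2 D=1 F=461/205 G=1 H=1] → run D
t=4: vr[A=2 D=1447/423 F=461/205 G=1 H=1] → run G
t=5: vr[A=2 D=1447/423 F=461/205 G=4145/3121 H=1] → run H
t=6: vr[A=2 D=1447/423 F=461/205 G=4145/3121 H=1447/423] → run G
t=7: vr[A=2 D=1447/423 F=461/205 G=5169/3121 H=1447/423] → run G
t=8: vr[A=2 D=1447/423 F=461/205 G=6193/3121 H=1447/423] → run G
t=9: vr[A=2 D=1447/423 F=461/205 H=1447/423] → run A
t=10: vr[A=3 D=1447/423 F=461/205 H=1447/423] → run F
t=11: vr[A=3 D=1447/423 F=717/205 H=1447/423] → run A
t=12: vr[A=4 D=1447/423 F=717/205 H=1447/423] → run D
t=13: vr[A=4 D=2471/423 F=717/205 H=1447/423] → run H
t=14: vr[A=4 D=2471/423 F=717/205 H=2471/423] → run F
t=15: vr[A=4 D=2471/423 F=973/205 H=2471/423] → run A
t=16: vr[A=5 D=2471/423 F=973/205 H=2471/423] → run F
t=17: vr[A=5 D=2471/423 F=1229/205 H=2471/423] → run A
t=18: vr[A=6 D=2471/423 F=1229/205 H=2471/423] → run D
t=19: vr[A=6 F=1229/205 H=2471/423] → run H
t=20: vr[A=6 F=1229/205 H=1165/141] → run F
t=21: vr[A=6 H=1165/141] → run A
t=22: vr[H=1165/141] → run H
t=23: vr[H=4519/423] → run H
t=24: vr[H=5543/423] → run H
t=25: (idle)
t=26: (idle)
t=27: (idle)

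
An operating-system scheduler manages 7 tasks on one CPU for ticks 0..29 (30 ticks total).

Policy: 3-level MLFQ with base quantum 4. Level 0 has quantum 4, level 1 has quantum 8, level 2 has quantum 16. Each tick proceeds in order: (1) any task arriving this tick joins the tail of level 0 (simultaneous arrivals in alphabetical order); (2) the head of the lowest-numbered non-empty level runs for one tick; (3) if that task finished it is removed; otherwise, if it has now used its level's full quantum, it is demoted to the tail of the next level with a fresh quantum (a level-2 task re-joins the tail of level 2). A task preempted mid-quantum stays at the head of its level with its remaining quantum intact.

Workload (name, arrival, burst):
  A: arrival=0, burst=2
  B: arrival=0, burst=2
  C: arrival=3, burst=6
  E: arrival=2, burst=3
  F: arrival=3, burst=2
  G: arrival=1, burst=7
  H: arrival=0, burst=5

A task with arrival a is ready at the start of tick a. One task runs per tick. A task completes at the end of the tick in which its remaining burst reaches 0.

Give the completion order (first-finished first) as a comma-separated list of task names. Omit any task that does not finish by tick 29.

t=0: L0/L1/L2 = ABH/-/- → run A
t=1: L0/L1/L2 = ABHG/-/- → run A
t=2: L0/L1/L2 = BHGE/-/- → run B
t=3: L0/L1/L2 = BHGECF/-/- → run B
t=4: L0/L1/L2 = HGECF/-/- → run H
t=5: L0/L1/L2 = HGECF/-/- → run H
t=6: L0/L1/L2 = HGECF/-/- → run H
t=7: L0/L1/L2 = HGECF/-/- → run H
t=8: L0/L1/L2 = GECF/H/- → run G
t=9: L0/L1/L2 = GECF/H/- → run G
t=10: L0/L1/L2 = GECF/H/- → run G
t=11: L0/L1/L2 = GECF/H/- → run G
t=12: L0/L1/L2 = ECF/HG/- → run E
t=13: L0/L1/L2 = ECF/HG/- → run E
t=14: L0/L1/L2 = ECF/HG/- → run E
t=15: L0/L1/L2 = CF/HG/- → run C
t=16: L0/L1/L2 = CF/HG/- → run C
t=17: L0/L1/L2 = CF/HG/- → run C
t=18: L0/L1/L2 = CF/HG/- → run C
t=19: L0/L1/L2 = F/HGC/- → run F
t=20: L0/L1/L2 = F/HGC/- → run F
t=21: L0/L1/L2 = -/HGC/- → run H
t=22: L0/L1/L2 = -/GC/- → run G
t=23: L0/L1/L2 = -/GC/- → run G
t=24: L0/L1/L2 = -/GC/- → run G
t=25: L0/L1/L2 = -/C/- → run C
t=26: L0/L1/L2 = -/C/- → run C
t=27: (idle)
t=28: (idle)
t=29: (idle)

completion order = A, B, E, F, H, G, C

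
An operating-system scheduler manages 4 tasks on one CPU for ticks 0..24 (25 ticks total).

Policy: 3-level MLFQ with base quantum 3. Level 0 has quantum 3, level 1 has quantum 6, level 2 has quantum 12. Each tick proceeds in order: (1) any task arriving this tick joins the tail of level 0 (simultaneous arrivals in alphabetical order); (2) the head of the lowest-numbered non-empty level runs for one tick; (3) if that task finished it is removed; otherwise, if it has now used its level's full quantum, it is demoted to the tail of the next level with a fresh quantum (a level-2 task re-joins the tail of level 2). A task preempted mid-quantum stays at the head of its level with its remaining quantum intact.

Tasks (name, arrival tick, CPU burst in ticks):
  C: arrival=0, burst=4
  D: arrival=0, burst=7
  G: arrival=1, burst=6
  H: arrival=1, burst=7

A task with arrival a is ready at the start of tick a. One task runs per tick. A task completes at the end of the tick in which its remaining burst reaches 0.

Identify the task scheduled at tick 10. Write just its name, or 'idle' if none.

running at tick 10 = H

t=0: L0/L1/L2 = CD/-/- → run C
t=1: L0/L1/L2 = CDGH/-/- → run C
t=2: L0/L1/L2 = CDGH/-/- → run C
t=3: L0/L1/L2 = DGH/C/- → run D
t=4: L0/L1/L2 = DGH/C/- → run D
t=5: L0/L1/L2 = DGH/C/- → run D
t=6: L0/L1/L2 = GH/CD/- → run G
t=7: L0/L1/L2 = GH/CD/- → run G
t=8: L0/L1/L2 = GH/CD/- → run G
t=9: L0/L1/L2 = H/CDG/- → run H
t=10: L0/L1/L2 = H/CDG/- → run H
t=11: L0/L1/L2 = H/CDG/- → run H
t=12: L0/L1/L2 = -/CDGH/- → run C
t=13: L0/L1/L2 = -/DGH/- → run D
t=14: L0/L1/L2 = -/DGH/- → run D
t=15: L0/L1/L2 = -/DGH/- → run D
t=16: L0/L1/L2 = -/DGH/- → run D
t=17: L0/L1/L2 = -/GH/- → run G
t=18: L0/L1/L2 = -/GH/- → run G
t=19: L0/L1/L2 = -/GH/- → run G
t=20: L0/L1/L2 = -/H/- → run H
t=21: L0/L1/L2 = -/H/- → run H
t=22: L0/L1/L2 = -/H/- → run H
t=23: L0/L1/L2 = -/H/- → run H
t=24: (idle)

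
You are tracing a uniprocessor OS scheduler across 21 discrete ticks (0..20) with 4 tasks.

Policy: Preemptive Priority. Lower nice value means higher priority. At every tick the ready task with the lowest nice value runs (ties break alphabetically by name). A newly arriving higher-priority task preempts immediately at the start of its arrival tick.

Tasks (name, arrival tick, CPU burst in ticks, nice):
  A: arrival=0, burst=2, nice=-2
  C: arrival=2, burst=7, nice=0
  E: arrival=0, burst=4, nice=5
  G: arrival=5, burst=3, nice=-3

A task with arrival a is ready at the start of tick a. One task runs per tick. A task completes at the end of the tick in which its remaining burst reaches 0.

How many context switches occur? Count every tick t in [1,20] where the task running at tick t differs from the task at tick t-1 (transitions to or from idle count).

t=0: ready={A,E} → run A
t=1: ready={A,E} → run A
t=2: ready={C,E} → run C
t=3: ready={C,E} → run C
t=4: ready={C,E} → run C
t=5: ready={C,E,G} → run G
t=6: ready={C,E,G} → run G
t=7: ready={C,E,G} → run G
t=8: ready={C,E} → run C
t=9: ready={C,E} → run C
t=10: ready={C,E} → run C
t=11: ready={C,E} → run C
t=12: ready={E} → run E
t=13: ready={E} → run E
t=14: ready={E} → run E
t=15: ready={E} → run E
t=16: (idle)
t=17: (idle)
t=18: (idle)
t=19: (idle)
t=20: (idle)

context switches = 5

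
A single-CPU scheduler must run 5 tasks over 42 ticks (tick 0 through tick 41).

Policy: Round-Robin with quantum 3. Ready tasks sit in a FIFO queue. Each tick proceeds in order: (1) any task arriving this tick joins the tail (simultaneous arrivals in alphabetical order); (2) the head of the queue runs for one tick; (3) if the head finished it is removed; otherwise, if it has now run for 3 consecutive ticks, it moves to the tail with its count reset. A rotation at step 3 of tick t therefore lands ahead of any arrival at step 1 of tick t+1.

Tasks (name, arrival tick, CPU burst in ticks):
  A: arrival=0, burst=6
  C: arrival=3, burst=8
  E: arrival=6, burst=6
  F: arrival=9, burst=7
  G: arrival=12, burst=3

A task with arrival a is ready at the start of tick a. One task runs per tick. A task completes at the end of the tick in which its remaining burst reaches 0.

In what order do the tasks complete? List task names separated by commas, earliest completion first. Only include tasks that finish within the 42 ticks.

t=0: queue=[A] q_used=0 → run A
t=1: queue=[A] q_used=1 → run A
t=2: queue=[A] q_used=2 → run A
t=3: queue=[A,C] q_used=0 → run A
t=4: queue=[A,C] q_used=1 → run A
t=5: queue=[A,C] q_used=2 → run A
t=6: queue=[C,E] q_used=0 → run C
t=7: queue=[C,E] q_used=1 → run C
t=8: queue=[C,E] q_used=2 → run C
t=9: queue=[E,C,F] q_used=0 → run E
t=10: queue=[E,C,F] q_used=1 → run E
t=11: queue=[E,C,F] q_used=2 → run E
t=12: queue=[C,F,E,G] q_used=0 → run C
t=13: queue=[C,F,E,G] q_used=1 → run C
t=14: queue=[C,F,E,G] q_used=2 → run C
t=15: queue=[F,E,G,C] q_used=0 → run F
t=16: queue=[F,E,G,C] q_used=1 → run F
t=17: queue=[F,E,G,C] q_used=2 → run F
t=18: queue=[E,G,C,F] q_used=0 → run E
t=19: queue=[E,G,C,F] q_used=1 → run E
t=20: queue=[E,G,C,F] q_used=2 → run E
t=21: queue=[G,C,F] q_used=0 → run G
t=22: queue=[G,C,F] q_used=1 → run G
t=23: queue=[G,C,F] q_used=2 → run G
t=24: queue=[C,F] q_used=0 → run C
t=25: queue=[C,F] q_used=1 → run C
t=26: queue=[F] q_used=0 → run F
t=27: queue=[F] q_used=1 → run F
t=28: queue=[F] q_used=2 → run F
t=29: queue=[F] q_used=0 → run F
t=30: (idle)
t=31: (idle)
t=32: (idle)
t=33: (idle)
t=34: (idle)
t=35: (idle)
t=36: (idle)
t=37: (idle)
t=38: (idle)
t=39: (idle)
t=40: (idle)
t=41: (idle)

completion order = A, E, G, C, F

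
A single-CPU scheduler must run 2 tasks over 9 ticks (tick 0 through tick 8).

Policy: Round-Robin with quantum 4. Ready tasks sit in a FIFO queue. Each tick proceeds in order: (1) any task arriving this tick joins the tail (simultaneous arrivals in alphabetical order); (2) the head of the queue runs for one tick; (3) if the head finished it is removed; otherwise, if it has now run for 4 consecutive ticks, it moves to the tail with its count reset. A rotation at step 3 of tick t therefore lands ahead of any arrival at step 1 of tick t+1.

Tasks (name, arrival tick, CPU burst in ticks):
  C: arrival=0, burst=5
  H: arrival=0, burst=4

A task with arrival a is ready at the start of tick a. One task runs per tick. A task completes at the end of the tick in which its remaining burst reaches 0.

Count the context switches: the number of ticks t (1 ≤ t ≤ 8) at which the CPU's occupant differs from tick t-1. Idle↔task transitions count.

t=0: queue=[C,H] q_used=0 → run C
t=1: queue=[C,H] q_used=1 → run C
t=2: queue=[C,H] q_used=2 → run C
t=3: queue=[C,H] q_used=3 → run C
t=4: queue=[H,C] q_used=0 → run H
t=5: queue=[H,C] q_used=1 → run H
t=6: queue=[H,C] q_used=2 → run H
t=7: queue=[H,C] q_used=3 → run H
t=8: queue=[C] q_used=0 → run C

context switches = 2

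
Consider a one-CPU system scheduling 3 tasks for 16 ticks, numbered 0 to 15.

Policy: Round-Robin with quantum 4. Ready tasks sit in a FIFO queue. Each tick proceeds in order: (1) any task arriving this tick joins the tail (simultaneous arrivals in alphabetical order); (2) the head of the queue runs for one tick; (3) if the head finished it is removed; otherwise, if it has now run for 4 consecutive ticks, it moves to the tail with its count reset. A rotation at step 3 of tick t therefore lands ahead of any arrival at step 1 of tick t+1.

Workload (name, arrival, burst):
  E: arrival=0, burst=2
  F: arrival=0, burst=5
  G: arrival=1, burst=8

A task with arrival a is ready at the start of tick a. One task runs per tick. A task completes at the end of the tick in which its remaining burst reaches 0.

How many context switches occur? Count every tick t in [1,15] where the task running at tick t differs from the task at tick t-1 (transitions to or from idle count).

t=0: queue=[E,F] q_used=0 → run E
t=1: queue=[E,F,G] q_used=1 → run E
t=2: queue=[F,G] q_used=0 → run F
t=3: queue=[F,G] q_used=1 → run F
t=4: queue=[F,G] q_used=2 → run F
t=5: queue=[F,G] q_used=3 → run F
t=6: queue=[G,F] q_used=0 → run G
t=7: queue=[G,F] q_used=1 → run G
t=8: queue=[G,F] q_used=2 → run G
t=9: queue=[G,F] q_used=3 → run G
t=10: queue=[F,G] q_used=0 → run F
t=11: queue=[G] q_used=0 → run G
t=12: queue=[G] q_used=1 → run G
t=13: queue=[G] q_used=2 → run G
t=14: queue=[G] q_used=3 → run G
t=15: (idle)

context switches = 5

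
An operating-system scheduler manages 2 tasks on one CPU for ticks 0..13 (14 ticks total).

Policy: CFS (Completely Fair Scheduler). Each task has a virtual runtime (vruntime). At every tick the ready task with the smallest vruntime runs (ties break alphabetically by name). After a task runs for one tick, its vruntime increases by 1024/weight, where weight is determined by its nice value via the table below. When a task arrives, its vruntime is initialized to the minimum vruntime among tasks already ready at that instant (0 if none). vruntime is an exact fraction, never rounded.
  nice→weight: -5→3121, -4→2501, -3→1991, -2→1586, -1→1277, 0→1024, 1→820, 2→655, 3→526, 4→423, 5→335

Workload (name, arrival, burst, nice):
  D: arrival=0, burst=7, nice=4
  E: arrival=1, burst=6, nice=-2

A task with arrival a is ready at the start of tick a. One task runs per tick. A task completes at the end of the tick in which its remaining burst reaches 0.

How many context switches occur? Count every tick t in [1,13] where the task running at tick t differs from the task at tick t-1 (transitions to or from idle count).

context switches = 5

t=0: vr[D=0] → run D
t=1: vr[D=1024/423 E=1024/423] → run D
t=2: vr[D=2048/423 E=1024/423] → run E
t=3: vr[D=2048/423 E=1028608/335439] → run E
t=4: vr[D=2048/423 E=1245184/335439] → run E
t=5: vr[D=2048/423 E=1461760/335439] → run E
t=6: vr[D=2048/423 E=1678336/335439] → run D
t=7: vr[D=1024/141 E=1678336/335439] → run E
t=8: vr[D=1024/141 E=1894912/335439] → run E
t=9: vr[D=1024/141] → run D
t=10: vr[D=4096/423] → run D
t=11: vr[D=5120/423] → run D
t=12: vr[D=2048/141] → run D
t=13: (idle)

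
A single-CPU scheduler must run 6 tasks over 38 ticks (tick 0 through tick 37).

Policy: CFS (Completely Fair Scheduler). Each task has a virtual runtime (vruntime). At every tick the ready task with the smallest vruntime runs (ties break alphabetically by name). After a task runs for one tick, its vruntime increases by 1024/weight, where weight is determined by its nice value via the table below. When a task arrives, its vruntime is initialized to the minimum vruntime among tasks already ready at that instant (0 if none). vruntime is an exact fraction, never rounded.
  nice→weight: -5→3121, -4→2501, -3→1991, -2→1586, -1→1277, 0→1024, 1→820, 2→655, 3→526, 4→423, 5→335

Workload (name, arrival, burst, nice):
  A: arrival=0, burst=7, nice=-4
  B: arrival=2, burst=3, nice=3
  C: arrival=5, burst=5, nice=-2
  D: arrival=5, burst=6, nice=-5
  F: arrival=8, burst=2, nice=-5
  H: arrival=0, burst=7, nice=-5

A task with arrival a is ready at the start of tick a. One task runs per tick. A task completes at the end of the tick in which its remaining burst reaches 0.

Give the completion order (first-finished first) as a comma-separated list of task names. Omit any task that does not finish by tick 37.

completion order = F, H, D, A, C, B

t=0: vr[A=0 H=0] → run A
t=1: vr[A=1024/2501 H=0] → run H
t=2: vr[A=1024/2501 B=1024/3121 H=1024/3121] → run B
t=3: vr[A=1024/2501 B=1867264/820823 H=1024/3121] → run H
t=4: vr[A=1024/2501 B=1867264/820823 H=2048/3121] → run A
t=5: vr[A=2048/2501 B=1867264/820823 C=2048/3121 D=2048/3121 H=2048/3121] → run C
t=6: vr[A=2048/2501 B=1867264/820823 C=3222016/2474953 D=2048/3121 H=2048/3121] → run D
t=7: vr[A=2048/2501 B=1867264/820823 C=3222016/2474953 D=3072/3121 H=2048/3121] → run H
t=8: vr[A=2048/2501 B=1867264/820823 C=3222016/2474953 D=3072/3121 F=2048/2501 H=3072/3121] → run A
t=9: vr[A=3072/2501 B=1867264/820823 C=3222016/2474953 D=3072/3121 F=2048/2501 H=3072/3121] → run F
t=10: vr[A=3072/2501 B=1867264/820823 C=3222016/2474953 D=3072/3121 F=8952832/7805621 H=3072/3121] → run D
t=11: vr[A=3072/2501 B=1867264/820823 C=3222016/2474953 D=4096/3121 F=8952832/7805621 H=3072/3121] → run H
t=12: vr[A=3072/2501 B=1867264/820823 C=3222016/2474953 D=4096/3121 F=8952832/7805621 H=4096/3121] → run F
t=13: vr[A=3072/2501 B=1867264/820823 C=3222016/2474953 D=4096/3121 H=4096/3121] → run A
t=14: vr[A=4096/2501 B=1867264/820823 C=3222016/2474953 D=4096/3121 H=4096/3121] → run C
t=15: vr[A=4096/2501 B=1867264/820823 C=4819968/2474953 D=4096/3121 H=4096/3121] → run D
t=16: vr[A=4096/2501 B=1867264/820823 C=4819968/2474953 D=5120/3121 H=4096/3121] → run H
t=17: vr[A=4096/2501 B=1867264/820823 C=4819968/2474953 D=5120/3121 H=5120/3121] → run A
t=18: vr[A=5120/2501 B=1867264/820823 C=4819968/2474953 D=5120/3121 H=5120/3121] → run D
t=19: vr[A=5120/2501 B=1867264/820823 C=4819968/2474953 D=6144/3121 H=5120/3121] → run H
t=20: vr[A=5120/2501 B=1867264/820823 C=4819968/2474953 D=6144/3121 H=6144/3121] → run C
t=21: vr[A=5120/2501 B=1867264/820823 C=6417920/2474953 D=6144/3121 H=6144/3121] → run D
t=22: vr[A=5120/2501 B=1867264/820823 C=6417920/2474953 D=7168/3121 H=6144/3121] → run H
t=23: vr[A=5120/2501 B=1867264/820823 C=6417920/2474953 D=7168/3121] → run A
t=24: vr[A=6144/2501 B=1867264/820823 C=6417920/2474953 D=7168/3121] → run B
t=25: vr[A=6144/2501 B=3465216/820823 C=6417920/2474953 D=7168/3121] → run D
t=26: vr[A=6144/2501 B=3465216/820823 C=6417920/2474953] → run A
t=27: vr[B=3465216/820823 C=6417920/2474953] → run C
t=28: vr[B=3465216/820823 C=8015872/2474953] → run C
t=29: vr[B=3465216/820823] → run B
t=30: (idle)
t=31: (idle)
t=32: (idle)
t=33: (idle)
t=34: (idle)
t=35: (idle)
t=36: (idle)
t=37: (idle)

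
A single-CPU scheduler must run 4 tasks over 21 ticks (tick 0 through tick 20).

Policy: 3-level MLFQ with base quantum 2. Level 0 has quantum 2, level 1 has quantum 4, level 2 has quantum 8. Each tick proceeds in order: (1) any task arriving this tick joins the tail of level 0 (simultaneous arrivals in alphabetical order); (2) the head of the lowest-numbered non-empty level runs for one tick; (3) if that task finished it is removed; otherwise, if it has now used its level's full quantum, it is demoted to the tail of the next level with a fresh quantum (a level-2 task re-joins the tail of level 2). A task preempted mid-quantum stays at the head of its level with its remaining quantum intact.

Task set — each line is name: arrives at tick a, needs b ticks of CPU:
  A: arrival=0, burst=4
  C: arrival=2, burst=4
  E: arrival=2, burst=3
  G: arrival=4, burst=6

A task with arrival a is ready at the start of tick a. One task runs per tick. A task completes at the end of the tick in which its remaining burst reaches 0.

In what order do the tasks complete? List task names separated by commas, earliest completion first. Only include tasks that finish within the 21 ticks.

completion order = A, C, E, G

t=0: L0/L1/L2 = A/-/- → run A
t=1: L0/L1/L2 = A/-/- → run A
t=2: L0/L1/L2 = CE/A/- → run C
t=3: L0/L1/L2 = CE/A/- → run C
t=4: L0/L1/L2 = EG/AC/- → run E
t=5: L0/L1/L2 = EG/AC/- → run E
t=6: L0/L1/L2 = G/ACE/- → run G
t=7: L0/L1/L2 = G/ACE/- → run G
t=8: L0/L1/L2 = -/ACEG/- → run A
t=9: L0/L1/L2 = -/ACEG/- → run A
t=10: L0/L1/L2 = -/CEG/- → run C
t=11: L0/L1/L2 = -/CEG/- → run C
t=12: L0/L1/L2 = -/EG/- → run E
t=13: L0/L1/L2 = -/G/- → run G
t=14: L0/L1/L2 = -/G/- → run G
t=15: L0/L1/L2 = -/G/- → run G
t=16: L0/L1/L2 = -/G/- → run G
t=17: (idle)
t=18: (idle)
t=19: (idle)
t=20: (idle)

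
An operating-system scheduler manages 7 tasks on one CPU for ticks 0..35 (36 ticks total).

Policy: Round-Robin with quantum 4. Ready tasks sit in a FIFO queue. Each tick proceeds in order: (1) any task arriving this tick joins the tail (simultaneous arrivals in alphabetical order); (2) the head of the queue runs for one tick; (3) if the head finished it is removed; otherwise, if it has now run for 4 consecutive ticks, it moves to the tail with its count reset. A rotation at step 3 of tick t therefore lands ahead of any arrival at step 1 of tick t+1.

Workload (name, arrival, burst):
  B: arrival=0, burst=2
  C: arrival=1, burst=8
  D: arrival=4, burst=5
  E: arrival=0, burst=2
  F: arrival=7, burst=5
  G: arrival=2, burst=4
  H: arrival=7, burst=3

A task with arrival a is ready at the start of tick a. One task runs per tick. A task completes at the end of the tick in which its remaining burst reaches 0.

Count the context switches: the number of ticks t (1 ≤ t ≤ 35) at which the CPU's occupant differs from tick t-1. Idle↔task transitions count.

t=0: queue=[B,E] q_used=0 → run B
t=1: queue=[B,E,C] q_used=1 → run B
t=2: queue=[E,C,G] q_used=0 → run E
t=3: queue=[E,C,G] q_used=1 → run E
t=4: queue=[C,G,D] q_used=0 → run C
t=5: queue=[C,G,D] q_used=1 → run C
t=6: queue=[C,G,D] q_used=2 → run C
t=7: queue=[C,G,D,F,H] q_used=3 → run C
t=8: queue=[G,D,F,H,C] q_used=0 → run G
t=9: queue=[G,D,F,H,C] q_used=1 → run G
t=10: queue=[G,D,F,H,C] q_used=2 → run G
t=11: queue=[G,D,F,H,C] q_used=3 → run G
t=12: queue=[D,F,H,C] q_used=0 → run D
t=13: queue=[D,F,H,C] q_used=1 → run D
t=14: queue=[D,F,H,C] q_used=2 → run D
t=15: queue=[D,F,H,C] q_used=3 → run D
t=16: queue=[F,H,C,D] q_used=0 → run F
t=17: queue=[F,H,C,D] q_used=1 → run F
t=18: queue=[F,H,C,D] q_used=2 → run F
t=19: queue=[F,H,C,D] q_used=3 → run F
t=20: queue=[H,C,D,F] q_used=0 → run H
t=21: queue=[H,C,D,F] q_used=1 → run H
t=22: queue=[H,C,D,F] q_used=2 → run H
t=23: queue=[C,D,F] q_used=0 → run C
t=24: queue=[C,D,F] q_used=1 → run C
t=25: queue=[C,D,F] q_used=2 → run C
t=26: queue=[C,D,F] q_used=3 → run C
t=27: queue=[D,F] q_used=0 → run D
t=28: queue=[F] q_used=0 → run F
t=29: (idle)
t=30: (idle)
t=31: (idle)
t=32: (idle)
t=33: (idle)
t=34: (idle)
t=35: (idle)

context switches = 10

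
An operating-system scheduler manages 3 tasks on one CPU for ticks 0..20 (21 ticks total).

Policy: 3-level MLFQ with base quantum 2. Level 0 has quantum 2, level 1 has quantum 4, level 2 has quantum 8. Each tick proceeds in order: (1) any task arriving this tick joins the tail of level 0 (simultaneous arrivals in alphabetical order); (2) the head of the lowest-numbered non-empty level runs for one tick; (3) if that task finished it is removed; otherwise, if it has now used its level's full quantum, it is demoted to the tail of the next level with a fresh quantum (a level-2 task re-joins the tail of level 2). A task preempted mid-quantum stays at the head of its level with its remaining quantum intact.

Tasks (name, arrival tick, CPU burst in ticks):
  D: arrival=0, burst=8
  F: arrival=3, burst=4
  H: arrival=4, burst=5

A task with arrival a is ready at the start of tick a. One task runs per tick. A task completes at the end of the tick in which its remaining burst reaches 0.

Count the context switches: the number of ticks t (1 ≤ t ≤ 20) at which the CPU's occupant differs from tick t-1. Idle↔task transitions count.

t=0: L0/L1/L2 = D/-/- → run D
t=1: L0/L1/L2 = D/-/- → run D
t=2: L0/L1/L2 = -/D/- → run D
t=3: L0/L1/L2 = F/D/- → run F
t=4: L0/L1/L2 = FH/D/- → run F
t=5: L0/L1/L2 = H/DF/- → run H
t=6: L0/L1/L2 = H/DF/- → run H
t=7: L0/L1/L2 = -/DFH/- → run D
t=8: L0/L1/L2 = -/DFH/- → run D
t=9: L0/L1/L2 = -/DFH/- → run D
t=10: L0/L1/L2 = -/FH/D → run F
t=11: L0/L1/L2 = -/FH/D → run F
t=12: L0/L1/L2 = -/H/D → run H
t=13: L0/L1/L2 = -/H/D → run H
t=14: L0/L1/L2 = -/H/D → run H
t=15: L0/L1/L2 = -/-/D → run D
t=16: L0/L1/L2 = -/-/D → run D
t=17: (idle)
t=18: (idle)
t=19: (idle)
t=20: (idle)

context switches = 7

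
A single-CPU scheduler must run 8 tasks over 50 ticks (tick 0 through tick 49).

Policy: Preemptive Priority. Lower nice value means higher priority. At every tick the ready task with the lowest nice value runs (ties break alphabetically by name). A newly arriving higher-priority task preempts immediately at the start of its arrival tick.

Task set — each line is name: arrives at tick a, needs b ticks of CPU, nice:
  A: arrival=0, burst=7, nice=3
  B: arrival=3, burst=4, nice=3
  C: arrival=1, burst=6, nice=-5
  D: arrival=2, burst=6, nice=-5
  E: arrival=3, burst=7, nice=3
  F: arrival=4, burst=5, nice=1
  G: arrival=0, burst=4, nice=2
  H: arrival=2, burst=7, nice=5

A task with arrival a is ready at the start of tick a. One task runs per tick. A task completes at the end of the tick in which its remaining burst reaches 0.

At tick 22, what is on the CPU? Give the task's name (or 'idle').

running at tick 22 = A

t=0: ready={A,G} → run G
t=1: ready={A,C,G} → run C
t=2: ready={A,C,D,G,H} → run C
t=3: ready={A,B,C,D,E,G,H} → run C
t=4: ready={A,B,C,D,E,F,G,H} → run C
t=5: ready={A,B,C,D,E,F,G,H} → run C
t=6: ready={A,B,C,D,E,F,G,H} → run C
t=7: ready={A,B,D,E,F,G,H} → run D
t=8: ready={A,B,D,E,F,G,H} → run D
t=9: ready={A,B,D,E,F,G,H} → run D
t=10: ready={A,B,D,E,F,G,H} → run D
t=11: ready={A,B,D,E,F,G,H} → run D
t=12: ready={A,B,D,E,F,G,H} → run D
t=13: ready={A,B,E,F,G,H} → run F
t=14: ready={A,B,E,F,G,H} → run F
t=15: ready={A,B,E,F,G,H} → run F
t=16: ready={A,B,E,F,G,H} → run F
t=17: ready={A,B,E,F,G,H} → run F
t=18: ready={A,B,E,G,H} → run G
t=19: ready={A,B,E,G,H} → run G
t=20: ready={A,B,E,G,H} → run G
t=21: ready={A,B,E,H} → run A
t=22: ready={A,B,E,H} → run A
t=23: ready={A,B,E,H} → run A
t=24: ready={A,B,E,H} → run A
t=25: ready={A,B,E,H} → run A
t=26: ready={A,B,E,H} → run A
t=27: ready={A,B,E,H} → run A
t=28: ready={B,E,H} → run B
t=29: ready={B,E,H} → run B
t=30: ready={B,E,H} → run B
t=31: ready={B,E,H} → run B
t=32: ready={E,H} → run E
t=33: ready={E,H} → run E
t=34: ready={E,H} → run E
t=35: ready={E,H} → run E
t=36: ready={E,H} → run E
t=37: ready={E,H} → run E
t=38: ready={E,H} → run E
t=39: ready={H} → run H
t=40: ready={H} → run H
t=41: ready={H} → run H
t=42: ready={H} → run H
t=43: ready={H} → run H
t=44: ready={H} → run H
t=45: ready={H} → run H
t=46: (idle)
t=47: (idle)
t=48: (idle)
t=49: (idle)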